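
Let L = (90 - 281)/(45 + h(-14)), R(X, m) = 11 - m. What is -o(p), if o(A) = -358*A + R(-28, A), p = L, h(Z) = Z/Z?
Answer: -69075/46 ≈ -1501.6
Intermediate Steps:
h(Z) = 1
L = -191/46 (L = (90 - 281)/(45 + 1) = -191/46 ≈ -4.1522)
p = -191/46 ≈ -4.1522
o(A) = 11 - 359*A (o(A) = -358*A + (11 - A) = 11 - 359*A)
-o(p) = -(11 - 359*(-191/46)) = -(11 + 68569/46) = -1*69075/46 = -69075/46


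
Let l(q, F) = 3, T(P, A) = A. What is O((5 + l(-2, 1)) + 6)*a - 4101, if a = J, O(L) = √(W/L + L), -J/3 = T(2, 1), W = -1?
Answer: -4101 - 3*√2730/14 ≈ -4112.2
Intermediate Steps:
J = -3 (J = -3*1 = -3)
O(L) = √(L - 1/L) (O(L) = √(-1/L + L) = √(L - 1/L))
a = -3
O((5 + l(-2, 1)) + 6)*a - 4101 = √(((5 + 3) + 6) - 1/((5 + 3) + 6))*(-3) - 4101 = √((8 + 6) - 1/(8 + 6))*(-3) - 4101 = √(14 - 1/14)*(-3) - 4101 = √(195/14)*(-3) - 4101 = (√2730/14)*(-3) - 4101 = -3*√2730/14 - 4101 = -4101 - 3*√2730/14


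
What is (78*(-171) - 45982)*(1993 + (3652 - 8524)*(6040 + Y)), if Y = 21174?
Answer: 7864919361800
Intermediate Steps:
(78*(-171) - 45982)*(1993 + (3652 - 8524)*(6040 + Y)) = (78*(-171) - 45982)*(1993 + (3652 - 8524)*(6040 + 21174)) = (-13338 - 45982)*(1993 - 4872*27214) = -59320*(1993 - 132586608) = -59320*(-132584615) = 7864919361800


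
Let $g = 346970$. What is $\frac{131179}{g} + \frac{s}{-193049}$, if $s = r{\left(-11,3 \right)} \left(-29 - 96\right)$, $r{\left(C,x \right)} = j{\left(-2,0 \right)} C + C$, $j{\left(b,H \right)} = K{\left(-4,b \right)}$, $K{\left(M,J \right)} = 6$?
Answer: $\frac{21984388521}{66982211530} \approx 0.32821$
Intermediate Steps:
$j{\left(b,H \right)} = 6$
$r{\left(C,x \right)} = 7 C$ ($r{\left(C,x \right)} = 6 C + C = 7 C$)
$s = 9625$ ($s = 7 \left(-11\right) \left(-29 - 96\right) = \left(-77\right) \left(-125\right) = 9625$)
$\frac{131179}{g} + \frac{s}{-193049} = \frac{131179}{346970} + \frac{9625}{-193049} = 131179 \cdot \frac{1}{346970} + 9625 \left(- \frac{1}{193049}\right) = \frac{131179}{346970} - \frac{9625}{193049} = \frac{21984388521}{66982211530}$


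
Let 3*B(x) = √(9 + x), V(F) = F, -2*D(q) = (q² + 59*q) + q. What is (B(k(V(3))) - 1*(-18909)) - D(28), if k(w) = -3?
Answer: 20141 + √6/3 ≈ 20142.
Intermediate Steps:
D(q) = -30*q - q²/2 (D(q) = -((q² + 59*q) + q)/2 = -(q² + 60*q)/2 = -30*q - q²/2)
B(x) = √(9 + x)/3
(B(k(V(3))) - 1*(-18909)) - D(28) = (√(9 - 3)/3 - 1*(-18909)) - (-1)*28*(60 + 28)/2 = (√6/3 + 18909) - (-1)*28*88/2 = (18909 + √6/3) - 1*(-1232) = (18909 + √6/3) + 1232 = 20141 + √6/3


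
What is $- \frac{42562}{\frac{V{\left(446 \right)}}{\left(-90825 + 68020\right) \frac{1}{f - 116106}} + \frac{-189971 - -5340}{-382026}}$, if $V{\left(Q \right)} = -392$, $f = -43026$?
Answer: $\frac{370804524906660}{23826473571389} \approx 15.563$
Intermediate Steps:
$- \frac{42562}{\frac{V{\left(446 \right)}}{\left(-90825 + 68020\right) \frac{1}{f - 116106}} + \frac{-189971 - -5340}{-382026}} = - \frac{42562}{- \frac{392}{\left(-90825 + 68020\right) \frac{1}{-43026 - 116106}} + \frac{-189971 - -5340}{-382026}} = - \frac{42562}{- \frac{392}{\left(-22805\right) \frac{1}{-159132}} + \left(-189971 + 5340\right) \left(- \frac{1}{382026}\right)} = - \frac{42562}{- \frac{392}{\left(-22805\right) \left(- \frac{1}{159132}\right)} - - \frac{184631}{382026}} = - \frac{42562}{- \frac{392}{\frac{22805}{159132}} + \frac{184631}{382026}} = - \frac{42562}{\left(-392\right) \frac{159132}{22805} + \frac{184631}{382026}} = - \frac{42562}{- \frac{62379744}{22805} + \frac{184631}{382026}} = - \frac{42562}{- \frac{23826473571389}{8712102930}} = \left(-42562\right) \left(- \frac{8712102930}{23826473571389}\right) = \frac{370804524906660}{23826473571389}$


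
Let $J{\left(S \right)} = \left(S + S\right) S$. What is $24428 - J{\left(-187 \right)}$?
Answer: $-45510$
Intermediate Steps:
$J{\left(S \right)} = 2 S^{2}$ ($J{\left(S \right)} = 2 S S = 2 S^{2}$)
$24428 - J{\left(-187 \right)} = 24428 - 2 \left(-187\right)^{2} = 24428 - 2 \cdot 34969 = 24428 - 69938 = -45510$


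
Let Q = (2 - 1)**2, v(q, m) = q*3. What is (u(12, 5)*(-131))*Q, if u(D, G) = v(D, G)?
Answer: -4716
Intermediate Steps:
v(q, m) = 3*q
u(D, G) = 3*D
Q = 1 (Q = 1**2 = 1)
(u(12, 5)*(-131))*Q = ((3*12)*(-131))*1 = (36*(-131))*1 = -4716*1 = -4716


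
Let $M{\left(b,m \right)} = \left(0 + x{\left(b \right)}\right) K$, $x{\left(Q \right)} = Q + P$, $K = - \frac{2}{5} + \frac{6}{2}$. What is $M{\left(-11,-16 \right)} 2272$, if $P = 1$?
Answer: $-59072$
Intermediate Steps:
$K = \frac{13}{5}$ ($K = \left(-2\right) \frac{1}{5} + 6 \cdot \frac{1}{2} = - \frac{2}{5} + 3 = \frac{13}{5} \approx 2.6$)
$x{\left(Q \right)} = 1 + Q$ ($x{\left(Q \right)} = Q + 1 = 1 + Q$)
$M{\left(b,m \right)} = \frac{13}{5} + \frac{13 b}{5}$ ($M{\left(b,m \right)} = \left(0 + \left(1 + b\right)\right) \frac{13}{5} = \left(1 + b\right) \frac{13}{5} = \frac{13}{5} + \frac{13 b}{5}$)
$M{\left(-11,-16 \right)} 2272 = \left(\frac{13}{5} + \frac{13}{5} \left(-11\right)\right) 2272 = \left(\frac{13}{5} - \frac{143}{5}\right) 2272 = \left(-26\right) 2272 = -59072$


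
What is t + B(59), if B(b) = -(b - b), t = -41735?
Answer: -41735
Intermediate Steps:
B(b) = 0 (B(b) = -1*0 = 0)
t + B(59) = -41735 + 0 = -41735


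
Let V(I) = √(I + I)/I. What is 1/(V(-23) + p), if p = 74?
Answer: 851/62975 + I*√46/125950 ≈ 0.013513 + 5.3849e-5*I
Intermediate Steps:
V(I) = √2/√I (V(I) = √(2*I)/I = (√2*√I)/I = √2/√I)
1/(V(-23) + p) = 1/(√2/√(-23) + 74) = 1/(√2*(-I*√23/23) + 74) = 1/(-I*√46/23 + 74) = 1/(74 - I*√46/23)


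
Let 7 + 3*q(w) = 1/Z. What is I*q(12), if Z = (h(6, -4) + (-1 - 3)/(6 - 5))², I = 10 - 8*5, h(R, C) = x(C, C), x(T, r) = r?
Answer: 2235/32 ≈ 69.844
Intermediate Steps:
h(R, C) = C
I = -30 (I = 10 - 40 = -30)
Z = 64 (Z = (-4 + (-1 - 3)/(6 - 5))² = (-4 - 4/1)² = (-4 - 4*1)² = (-4 - 4)² = (-8)² = 64)
q(w) = -149/64 (q(w) = -7/3 + (⅓)/64 = -7/3 + (⅓)*(1/64) = -7/3 + 1/192 = -149/64)
I*q(12) = -30*(-149/64) = 2235/32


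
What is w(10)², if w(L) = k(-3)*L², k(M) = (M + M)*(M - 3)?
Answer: 12960000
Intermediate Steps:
k(M) = 2*M*(-3 + M) (k(M) = (2*M)*(-3 + M) = 2*M*(-3 + M))
w(L) = 36*L² (w(L) = (2*(-3)*(-3 - 3))*L² = (2*(-3)*(-6))*L² = 36*L²)
w(10)² = (36*10²)² = (36*100)² = 3600² = 12960000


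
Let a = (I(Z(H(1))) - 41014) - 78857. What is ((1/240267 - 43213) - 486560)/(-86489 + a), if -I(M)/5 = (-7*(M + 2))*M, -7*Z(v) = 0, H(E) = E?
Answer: 1818385277/708307116 ≈ 2.5672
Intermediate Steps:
Z(v) = 0 (Z(v) = -1/7*0 = 0)
I(M) = -5*M*(-14 - 7*M) (I(M) = -5*(-7*(M + 2))*M = -5*(-7*(2 + M))*M = -5*(-14 - 7*M)*M = -5*M*(-14 - 7*M))
a = -119871 (a = (35*0*(2 + 0) - 41014) - 78857 = (35*0*2 - 41014) - 78857 = (0 - 41014) - 78857 = -41014 - 78857 = -119871)
((1/240267 - 43213) - 486560)/(-86489 + a) = ((1/240267 - 43213) - 486560)/(-86489 - 119871) = ((1/240267 - 43213) - 486560)/(-206360) = (-10382657870/240267 - 486560)*(-1/206360) = -127286969390/240267*(-1/206360) = 1818385277/708307116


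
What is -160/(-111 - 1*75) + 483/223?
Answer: 62759/20739 ≈ 3.0261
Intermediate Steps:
-160/(-111 - 1*75) + 483/223 = -160/(-111 - 75) + 483*(1/223) = -160/(-186) + 483/223 = -160*(-1/186) + 483/223 = 80/93 + 483/223 = 62759/20739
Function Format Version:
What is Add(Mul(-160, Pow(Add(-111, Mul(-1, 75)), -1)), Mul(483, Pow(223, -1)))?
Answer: Rational(62759, 20739) ≈ 3.0261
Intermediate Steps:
Add(Mul(-160, Pow(Add(-111, Mul(-1, 75)), -1)), Mul(483, Pow(223, -1))) = Add(Mul(-160, Pow(Add(-111, -75), -1)), Mul(483, Rational(1, 223))) = Add(Mul(-160, Pow(-186, -1)), Rational(483, 223)) = Add(Mul(-160, Rational(-1, 186)), Rational(483, 223)) = Add(Rational(80, 93), Rational(483, 223)) = Rational(62759, 20739)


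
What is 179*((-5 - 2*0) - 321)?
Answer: -58354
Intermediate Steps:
179*((-5 - 2*0) - 321) = 179*((-5 + 0) - 321) = 179*(-5 - 321) = 179*(-326) = -58354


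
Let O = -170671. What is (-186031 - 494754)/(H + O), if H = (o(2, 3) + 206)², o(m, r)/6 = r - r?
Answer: 136157/25647 ≈ 5.3089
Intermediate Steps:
o(m, r) = 0 (o(m, r) = 6*(r - r) = 6*0 = 0)
H = 42436 (H = (0 + 206)² = 206² = 42436)
(-186031 - 494754)/(H + O) = (-186031 - 494754)/(42436 - 170671) = -680785/(-128235) = -680785*(-1/128235) = 136157/25647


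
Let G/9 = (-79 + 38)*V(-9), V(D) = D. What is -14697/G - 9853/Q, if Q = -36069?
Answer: -18421640/4436487 ≈ -4.1523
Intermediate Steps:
G = 3321 (G = 9*((-79 + 38)*(-9)) = 9*(-41*(-9)) = 9*369 = 3321)
-14697/G - 9853/Q = -14697/3321 - 9853/(-36069) = -14697*1/3321 - 9853*(-1/36069) = -1633/369 + 9853/36069 = -18421640/4436487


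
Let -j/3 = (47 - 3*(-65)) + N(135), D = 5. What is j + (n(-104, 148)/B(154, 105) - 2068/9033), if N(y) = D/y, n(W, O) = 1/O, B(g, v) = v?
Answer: -101958391987/140372820 ≈ -726.34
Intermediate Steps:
N(y) = 5/y
j = -6535/9 (j = -3*((47 - 3*(-65)) + 5/135) = -3*((47 + 195) + 5*(1/135)) = -3*(242 + 1/27) = -3*6535/27 = -6535/9 ≈ -726.11)
j + (n(-104, 148)/B(154, 105) - 2068/9033) = -6535/9 + (1/(148*105) - 2068/9033) = -6535/9 + ((1/148)*(1/105) - 2068*1/9033) = -6535/9 + (1/15540 - 2068/9033) = -6535/9 - 3569743/15596980 = -101958391987/140372820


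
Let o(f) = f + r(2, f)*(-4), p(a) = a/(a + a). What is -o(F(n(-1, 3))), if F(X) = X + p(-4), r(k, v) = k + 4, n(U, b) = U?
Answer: 49/2 ≈ 24.500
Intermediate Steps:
r(k, v) = 4 + k
p(a) = 1/2 (p(a) = a/((2*a)) = (1/(2*a))*a = 1/2)
F(X) = 1/2 + X (F(X) = X + 1/2 = 1/2 + X)
o(f) = -24 + f (o(f) = f + (4 + 2)*(-4) = f + 6*(-4) = f - 24 = -24 + f)
-o(F(n(-1, 3))) = -(-24 + (1/2 - 1)) = -(-24 - 1/2) = -1*(-49/2) = 49/2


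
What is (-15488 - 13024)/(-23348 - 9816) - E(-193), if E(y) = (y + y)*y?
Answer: -617655790/8291 ≈ -74497.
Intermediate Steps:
E(y) = 2*y**2 (E(y) = (2*y)*y = 2*y**2)
(-15488 - 13024)/(-23348 - 9816) - E(-193) = (-15488 - 13024)/(-23348 - 9816) - 2*(-193)**2 = -28512/(-33164) - 2*37249 = -28512*(-1/33164) - 1*74498 = 7128/8291 - 74498 = -617655790/8291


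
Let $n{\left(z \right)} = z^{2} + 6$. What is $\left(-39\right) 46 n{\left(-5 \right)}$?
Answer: $-55614$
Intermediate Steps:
$n{\left(z \right)} = 6 + z^{2}$
$\left(-39\right) 46 n{\left(-5 \right)} = \left(-39\right) 46 \left(6 + \left(-5\right)^{2}\right) = - 1794 \left(6 + 25\right) = \left(-1794\right) 31 = -55614$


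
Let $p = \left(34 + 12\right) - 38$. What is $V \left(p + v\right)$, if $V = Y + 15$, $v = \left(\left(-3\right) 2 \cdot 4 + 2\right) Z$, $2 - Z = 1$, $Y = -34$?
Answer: $266$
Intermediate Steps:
$Z = 1$ ($Z = 2 - 1 = 1$)
$v = -22$ ($v = \left(\left(-3\right) 2 \cdot 4 + 2\right) 1 = \left(\left(-6\right) 4 + 2\right) 1 = \left(-24 + 2\right) 1 = \left(-22\right) 1 = -22$)
$V = -19$ ($V = -34 + 15 = -19$)
$p = 8$ ($p = 46 - 38 = 8$)
$V \left(p + v\right) = - 19 \left(8 - 22\right) = \left(-19\right) \left(-14\right) = 266$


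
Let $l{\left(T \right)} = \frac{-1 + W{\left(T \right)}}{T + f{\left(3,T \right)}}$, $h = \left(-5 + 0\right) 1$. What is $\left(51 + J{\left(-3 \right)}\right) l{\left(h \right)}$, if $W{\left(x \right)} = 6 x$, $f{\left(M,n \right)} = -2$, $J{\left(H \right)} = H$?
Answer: $\frac{1488}{7} \approx 212.57$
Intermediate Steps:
$h = -5$ ($h = \left(-5\right) 1 = -5$)
$l{\left(T \right)} = \frac{-1 + 6 T}{-2 + T}$ ($l{\left(T \right)} = \frac{-1 + 6 T}{T - 2} = \frac{-1 + 6 T}{-2 + T}$)
$\left(51 + J{\left(-3 \right)}\right) l{\left(h \right)} = \left(51 - 3\right) \frac{-1 + 6 \left(-5\right)}{-2 - 5} = 48 \frac{-1 - 30}{-7} = 48 \left(\left(- \frac{1}{7}\right) \left(-31\right)\right) = 48 \cdot \frac{31}{7} = \frac{1488}{7}$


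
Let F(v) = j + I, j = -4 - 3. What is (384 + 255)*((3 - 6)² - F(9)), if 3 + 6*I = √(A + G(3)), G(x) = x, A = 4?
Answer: 21087/2 - 213*√7/2 ≈ 10262.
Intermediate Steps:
I = -½ + √7/6 (I = -½ + √(4 + 3)/6 = -½ + √7/6 ≈ -0.059041)
j = -7
F(v) = -15/2 + √7/6 (F(v) = -7 + (-½ + √7/6) = -15/2 + √7/6)
(384 + 255)*((3 - 6)² - F(9)) = (384 + 255)*((3 - 6)² - (-15/2 + √7/6)) = 639*((-3)² + (15/2 - √7/6)) = 639*(9 + (15/2 - √7/6)) = 639*(33/2 - √7/6) = 21087/2 - 213*√7/2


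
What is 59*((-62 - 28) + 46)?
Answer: -2596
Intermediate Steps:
59*((-62 - 28) + 46) = 59*(-90 + 46) = 59*(-44) = -2596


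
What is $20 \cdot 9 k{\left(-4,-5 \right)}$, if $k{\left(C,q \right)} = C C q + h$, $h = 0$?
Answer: $-14400$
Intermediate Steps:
$k{\left(C,q \right)} = q C^{2}$ ($k{\left(C,q \right)} = C C q + 0 = C^{2} q + 0 = q C^{2} + 0 = q C^{2}$)
$20 \cdot 9 k{\left(-4,-5 \right)} = 20 \cdot 9 \left(- 5 \left(-4\right)^{2}\right) = 180 \left(\left(-5\right) 16\right) = 180 \left(-80\right) = -14400$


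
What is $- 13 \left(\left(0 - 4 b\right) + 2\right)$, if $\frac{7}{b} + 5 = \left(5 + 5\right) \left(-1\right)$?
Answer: $- \frac{754}{15} \approx -50.267$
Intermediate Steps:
$b = - \frac{7}{15}$ ($b = \frac{7}{-5 + \left(5 + 5\right) \left(-1\right)} = \frac{7}{-5 + 10 \left(-1\right)} = \frac{7}{-5 - 10} = \frac{7}{-15} = 7 \left(- \frac{1}{15}\right) = - \frac{7}{15} \approx -0.46667$)
$- 13 \left(\left(0 - 4 b\right) + 2\right) = - 13 \left(\left(0 - - \frac{28}{15}\right) + 2\right) = - 13 \left(\left(0 + \frac{28}{15}\right) + 2\right) = - 13 \left(\frac{28}{15} + 2\right) = \left(-13\right) \frac{58}{15} = - \frac{754}{15}$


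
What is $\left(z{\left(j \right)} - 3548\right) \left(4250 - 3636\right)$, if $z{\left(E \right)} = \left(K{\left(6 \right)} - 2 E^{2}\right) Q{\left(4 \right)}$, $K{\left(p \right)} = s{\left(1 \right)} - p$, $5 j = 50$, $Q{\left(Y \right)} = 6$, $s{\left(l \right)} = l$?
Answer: $-2933692$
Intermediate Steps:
$j = 10$ ($j = \frac{1}{5} \cdot 50 = 10$)
$K{\left(p \right)} = 1 - p$
$z{\left(E \right)} = -30 - 12 E^{2}$ ($z{\left(E \right)} = \left(\left(1 - 6\right) - 2 E^{2}\right) 6 = \left(-5 - 2 E^{2}\right) 6 = -30 - 12 E^{2}$)
$\left(z{\left(j \right)} - 3548\right) \left(4250 - 3636\right) = \left(\left(-30 - 12 \cdot 10^{2}\right) - 3548\right) \left(4250 - 3636\right) = \left(\left(-30 - 1200\right) - 3548\right) 614 = \left(-1230 - 3548\right) 614 = \left(-4778\right) 614 = -2933692$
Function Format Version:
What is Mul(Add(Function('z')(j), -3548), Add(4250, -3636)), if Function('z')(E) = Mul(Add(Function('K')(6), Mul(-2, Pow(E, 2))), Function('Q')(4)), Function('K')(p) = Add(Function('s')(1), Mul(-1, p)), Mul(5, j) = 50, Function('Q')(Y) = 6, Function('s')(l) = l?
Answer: -2933692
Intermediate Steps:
j = 10 (j = Mul(Rational(1, 5), 50) = 10)
Function('K')(p) = Add(1, Mul(-1, p))
Function('z')(E) = Add(-30, Mul(-12, Pow(E, 2))) (Function('z')(E) = Mul(Add(Add(1, Mul(-1, 6)), Mul(-2, Pow(E, 2))), 6) = Mul(Add(Add(1, -6), Mul(-2, Pow(E, 2))), 6) = Mul(Add(-5, Mul(-2, Pow(E, 2))), 6) = Add(-30, Mul(-12, Pow(E, 2))))
Mul(Add(Function('z')(j), -3548), Add(4250, -3636)) = Mul(Add(Add(-30, Mul(-12, Pow(10, 2))), -3548), Add(4250, -3636)) = Mul(Add(Add(-30, Mul(-12, 100)), -3548), 614) = Mul(Add(Add(-30, -1200), -3548), 614) = Mul(Add(-1230, -3548), 614) = Mul(-4778, 614) = -2933692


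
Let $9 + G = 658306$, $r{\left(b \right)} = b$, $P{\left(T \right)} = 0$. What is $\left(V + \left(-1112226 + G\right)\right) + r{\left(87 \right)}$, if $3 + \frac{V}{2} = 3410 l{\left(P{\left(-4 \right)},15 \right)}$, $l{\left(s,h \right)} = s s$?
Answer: $-453848$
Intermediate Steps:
$G = 658297$ ($G = -9 + 658306 = 658297$)
$l{\left(s,h \right)} = s^{2}$
$V = -6$ ($V = -6 + 2 \cdot 3410 \cdot 0^{2} = -6 + 2 \cdot 3410 \cdot 0 = -6 + 2 \cdot 0 = -6 + 0 = -6$)
$\left(V + \left(-1112226 + G\right)\right) + r{\left(87 \right)} = \left(-6 + \left(-1112226 + 658297\right)\right) + 87 = \left(-6 - 453929\right) + 87 = -453935 + 87 = -453848$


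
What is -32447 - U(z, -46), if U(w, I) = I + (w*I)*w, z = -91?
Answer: 348525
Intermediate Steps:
U(w, I) = I + I*w² (U(w, I) = I + (I*w)*w = I + I*w²)
-32447 - U(z, -46) = -32447 - (-46)*(1 + (-91)²) = -32447 - (-46)*(1 + 8281) = -32447 - (-46)*8282 = -32447 - 1*(-380972) = -32447 + 380972 = 348525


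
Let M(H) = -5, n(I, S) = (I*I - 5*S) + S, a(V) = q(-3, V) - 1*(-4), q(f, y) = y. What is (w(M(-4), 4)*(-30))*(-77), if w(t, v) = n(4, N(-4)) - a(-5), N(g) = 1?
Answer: 30030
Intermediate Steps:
a(V) = 4 + V (a(V) = V - 1*(-4) = V + 4 = 4 + V)
n(I, S) = I² - 4*S (n(I, S) = (I² - 5*S) + S = I² - 4*S)
w(t, v) = 13 (w(t, v) = (4² - 4*1) - (4 - 5) = (16 - 4) - 1*(-1) = 12 + 1 = 13)
(w(M(-4), 4)*(-30))*(-77) = (13*(-30))*(-77) = -390*(-77) = 30030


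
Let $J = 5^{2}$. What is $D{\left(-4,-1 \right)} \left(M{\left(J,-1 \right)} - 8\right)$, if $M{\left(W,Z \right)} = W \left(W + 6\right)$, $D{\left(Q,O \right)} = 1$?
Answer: $767$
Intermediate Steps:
$J = 25$
$M{\left(W,Z \right)} = W \left(6 + W\right)$
$D{\left(-4,-1 \right)} \left(M{\left(J,-1 \right)} - 8\right) = 1 \left(25 \left(6 + 25\right) - 8\right) = 1 \left(25 \cdot 31 - 8\right) = 1 \left(775 - 8\right) = 1 \cdot 767 = 767$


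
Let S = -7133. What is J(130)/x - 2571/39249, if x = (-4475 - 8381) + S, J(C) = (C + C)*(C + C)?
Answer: -300513791/87172029 ≈ -3.4474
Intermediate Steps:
J(C) = 4*C² (J(C) = (2*C)*(2*C) = 4*C²)
x = -19989 (x = (-4475 - 8381) - 7133 = -12856 - 7133 = -19989)
J(130)/x - 2571/39249 = (4*130²)/(-19989) - 2571/39249 = (4*16900)*(-1/19989) - 2571*1/39249 = 67600*(-1/19989) - 857/13083 = -67600/19989 - 857/13083 = -300513791/87172029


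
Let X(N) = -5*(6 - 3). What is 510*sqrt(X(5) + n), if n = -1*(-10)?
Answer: 510*I*sqrt(5) ≈ 1140.4*I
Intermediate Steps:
n = 10
X(N) = -15 (X(N) = -5*3 = -15)
510*sqrt(X(5) + n) = 510*sqrt(-15 + 10) = 510*sqrt(-5) = 510*(I*sqrt(5)) = 510*I*sqrt(5)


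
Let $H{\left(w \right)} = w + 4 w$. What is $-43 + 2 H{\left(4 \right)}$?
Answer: $-3$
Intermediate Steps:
$H{\left(w \right)} = 5 w$
$-43 + 2 H{\left(4 \right)} = -43 + 2 \cdot 5 \cdot 4 = -43 + 2 \cdot 20 = -43 + 40 = -3$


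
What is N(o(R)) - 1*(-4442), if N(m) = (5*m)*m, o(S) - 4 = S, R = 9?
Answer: 5287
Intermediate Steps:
o(S) = 4 + S
N(m) = 5*m²
N(o(R)) - 1*(-4442) = 5*(4 + 9)² - 1*(-4442) = 5*13² + 4442 = 5*169 + 4442 = 845 + 4442 = 5287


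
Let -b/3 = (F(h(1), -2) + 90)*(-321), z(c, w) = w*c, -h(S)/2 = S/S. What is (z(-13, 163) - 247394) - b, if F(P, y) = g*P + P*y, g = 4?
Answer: -332331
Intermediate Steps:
h(S) = -2 (h(S) = -2*S/S = -2*1 = -2)
z(c, w) = c*w
F(P, y) = 4*P + P*y
b = 82818 (b = -3*(-2*(4 - 2) + 90)*(-321) = -3*(-2*2 + 90)*(-321) = -3*(-4 + 90)*(-321) = -258*(-321) = -3*(-27606) = 82818)
(z(-13, 163) - 247394) - b = (-13*163 - 247394) - 1*82818 = (-2119 - 247394) - 82818 = -249513 - 82818 = -332331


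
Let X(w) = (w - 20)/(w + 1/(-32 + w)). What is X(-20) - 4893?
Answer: -5091533/1041 ≈ -4891.0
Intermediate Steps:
X(w) = (-20 + w)/(w + 1/(-32 + w))
X(-20) - 4893 = (640 + (-20)² - 52*(-20))/(1 + (-20)² - 32*(-20)) - 4893 = (640 + 400 + 1040)/(1 + 400 + 640) - 4893 = 2080/1041 - 4893 = -5091533/1041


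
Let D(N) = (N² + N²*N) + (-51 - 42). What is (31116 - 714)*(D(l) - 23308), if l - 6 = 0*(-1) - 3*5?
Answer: -731137698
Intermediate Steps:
l = -9 (l = 6 + (0*(-1) - 3*5) = 6 + (0 - 15) = 6 - 15 = -9)
D(N) = -93 + N² + N³ (D(N) = (N² + N³) - 93 = -93 + N² + N³)
(31116 - 714)*(D(l) - 23308) = (31116 - 714)*((-93 + (-9)² + (-9)³) - 23308) = 30402*((-93 + 81 - 729) - 23308) = 30402*(-741 - 23308) = 30402*(-24049) = -731137698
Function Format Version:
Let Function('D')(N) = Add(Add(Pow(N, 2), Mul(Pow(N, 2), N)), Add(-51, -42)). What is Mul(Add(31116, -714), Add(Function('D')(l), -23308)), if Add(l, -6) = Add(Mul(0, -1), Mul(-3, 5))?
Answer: -731137698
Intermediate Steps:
l = -9 (l = Add(6, Add(Mul(0, -1), Mul(-3, 5))) = Add(6, Add(0, -15)) = Add(6, -15) = -9)
Function('D')(N) = Add(-93, Pow(N, 2), Pow(N, 3)) (Function('D')(N) = Add(Add(Pow(N, 2), Pow(N, 3)), -93) = Add(-93, Pow(N, 2), Pow(N, 3)))
Mul(Add(31116, -714), Add(Function('D')(l), -23308)) = Mul(Add(31116, -714), Add(Add(-93, Pow(-9, 2), Pow(-9, 3)), -23308)) = Mul(30402, Add(Add(-93, 81, -729), -23308)) = Mul(30402, Add(-741, -23308)) = Mul(30402, -24049) = -731137698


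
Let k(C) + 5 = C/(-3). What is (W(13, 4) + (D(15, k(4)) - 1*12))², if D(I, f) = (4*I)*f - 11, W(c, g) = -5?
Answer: 166464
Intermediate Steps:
k(C) = -5 - C/3 (k(C) = -5 + C/(-3) = -5 + C*(-⅓) = -5 - C/3)
D(I, f) = -11 + 4*I*f (D(I, f) = 4*I*f - 11 = -11 + 4*I*f)
(W(13, 4) + (D(15, k(4)) - 1*12))² = (-5 + ((-11 + 4*15*(-5 - ⅓*4)) - 1*12))² = (-5 + ((-11 + 4*15*(-5 - 4/3)) - 12))² = (-5 + ((-11 + 4*15*(-19/3)) - 12))² = (-5 + ((-11 - 380) - 12))² = (-5 + (-391 - 12))² = (-5 - 403)² = (-408)² = 166464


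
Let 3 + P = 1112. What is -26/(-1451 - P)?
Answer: 13/1280 ≈ 0.010156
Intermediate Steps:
P = 1109 (P = -3 + 1112 = 1109)
-26/(-1451 - P) = -26/(-1451 - 1*1109) = -26/(-1451 - 1109) = -26/(-2560) = -1/2560*(-26) = 13/1280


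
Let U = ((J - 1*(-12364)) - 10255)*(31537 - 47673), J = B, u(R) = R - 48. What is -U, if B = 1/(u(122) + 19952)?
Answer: 340750648780/10013 ≈ 3.4031e+7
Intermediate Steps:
u(R) = -48 + R
B = 1/20026 (B = 1/((-48 + 122) + 19952) = 1/(74 + 19952) = 1/20026 ≈ 4.9935e-5)
J = 1/20026 ≈ 4.9935e-5
U = -340750648780/10013 (U = ((1/20026 - 1*(-12364)) - 10255)*(31537 - 47673) = ((1/20026 + 12364) - 10255)*(-16136) = (247601465/20026 - 10255)*(-16136) = (42234835/20026)*(-16136) = -340750648780/10013 ≈ -3.4031e+7)
-U = -1*(-340750648780/10013) = 340750648780/10013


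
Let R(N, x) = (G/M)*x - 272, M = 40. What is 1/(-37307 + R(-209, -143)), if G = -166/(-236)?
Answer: -4720/177384749 ≈ -2.6609e-5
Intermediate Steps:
G = 83/118 (G = -166*(-1/236) = 83/118 ≈ 0.70339)
R(N, x) = -272 + 83*x/4720 (R(N, x) = ((83/118)/40)*x - 272 = ((83/118)*(1/40))*x - 272 = 83*x/4720 - 272 = -272 + 83*x/4720)
1/(-37307 + R(-209, -143)) = 1/(-37307 + (-272 + (83/4720)*(-143))) = 1/(-37307 + (-272 - 11869/4720)) = 1/(-37307 - 1295709/4720) = 1/(-177384749/4720) = -4720/177384749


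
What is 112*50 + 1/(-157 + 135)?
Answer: 123199/22 ≈ 5600.0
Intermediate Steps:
112*50 + 1/(-157 + 135) = 5600 + 1/(-22) = 5600 - 1/22 = 123199/22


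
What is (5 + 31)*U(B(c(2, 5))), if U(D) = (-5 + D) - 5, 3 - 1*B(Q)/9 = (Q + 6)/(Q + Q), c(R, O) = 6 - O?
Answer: -522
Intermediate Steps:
B(Q) = 27 - 9*(6 + Q)/(2*Q) (B(Q) = 27 - 9*(Q + 6)/(Q + Q) = 27 - 9*(6 + Q)/(2*Q))
U(D) = -10 + D
(5 + 31)*U(B(c(2, 5))) = (5 + 31)*(-10 + (45/2 - 27/(6 - 1*5))) = 36*(-10 + (45/2 - 27/(6 - 5))) = 36*(-10 + (45/2 - 27/1)) = 36*(-10 + (45/2 - 27*1)) = 36*(-10 + (45/2 - 27)) = 36*(-10 - 9/2) = 36*(-29/2) = -522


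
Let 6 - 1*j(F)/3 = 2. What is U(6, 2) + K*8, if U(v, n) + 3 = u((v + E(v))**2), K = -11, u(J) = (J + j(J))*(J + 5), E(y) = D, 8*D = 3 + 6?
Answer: 13963937/4096 ≈ 3409.2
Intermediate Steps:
D = 9/8 (D = (3 + 6)/8 = (1/8)*9 = 9/8 ≈ 1.1250)
j(F) = 12 (j(F) = 18 - 3*2 = 18 - 6 = 12)
E(y) = 9/8
u(J) = (5 + J)*(12 + J) (u(J) = (J + 12)*(J + 5) = (12 + J)*(5 + J) = (5 + J)*(12 + J))
U(v, n) = 57 + (9/8 + v)**4 + 17*(9/8 + v)**2 (U(v, n) = -3 + (60 + ((v + 9/8)**2)**2 + 17*(v + 9/8)**2) = -3 + (60 + ((9/8 + v)**2)**2 + 17*(9/8 + v)**2) = -3 + (60 + (9/8 + v)**4 + 17*(9/8 + v)**2) = 57 + (9/8 + v)**4 + 17*(9/8 + v)**2)
U(6, 2) + K*8 = (57 + (9 + 8*6)**4/4096 + 17*(9 + 8*6)**2/64) - 11*8 = (57 + (9 + 48)**4/4096 + 17*(9 + 48)**2/64) - 88 = (57 + (1/4096)*57**4 + (17/64)*57**2) - 88 = (57 + (1/4096)*10556001 + (17/64)*3249) - 88 = (57 + 10556001/4096 + 55233/64) - 88 = 14324385/4096 - 88 = 13963937/4096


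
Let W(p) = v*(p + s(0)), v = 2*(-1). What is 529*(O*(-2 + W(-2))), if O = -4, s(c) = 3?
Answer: 8464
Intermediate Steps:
v = -2
W(p) = -6 - 2*p (W(p) = -2*(p + 3) = -2*(3 + p) = -6 - 2*p)
529*(O*(-2 + W(-2))) = 529*(-4*(-2 + (-6 - 2*(-2)))) = 529*(-4*(-2 + (-6 + 4))) = 529*(-4*(-2 - 2)) = 529*(-4*(-4)) = 529*16 = 8464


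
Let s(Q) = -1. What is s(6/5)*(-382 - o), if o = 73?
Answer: 455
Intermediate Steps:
s(6/5)*(-382 - o) = -(-382 - 1*73) = -(-382 - 73) = -1*(-455) = 455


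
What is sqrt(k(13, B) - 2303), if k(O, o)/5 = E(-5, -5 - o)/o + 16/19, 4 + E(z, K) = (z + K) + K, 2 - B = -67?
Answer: 2*I*sqrt(992632827)/1311 ≈ 48.064*I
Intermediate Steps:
B = 69 (B = 2 - 1*(-67) = 2 + 67 = 69)
E(z, K) = -4 + z + 2*K (E(z, K) = -4 + ((z + K) + K) = -4 + ((K + z) + K) = -4 + (z + 2*K) = -4 + z + 2*K)
k(O, o) = 80/19 + 5*(-19 - 2*o)/o (k(O, o) = 5*((-4 - 5 + 2*(-5 - o))/o + 16/19) = 5*((-4 - 5 + (-10 - 2*o))/o + 16*(1/19)) = 5*((-19 - 2*o)/o + 16/19) = 5*(16/19 + (-19 - 2*o)/o) = 80/19 + 5*(-19 - 2*o)/o)
sqrt(k(13, B) - 2303) = sqrt((-110/19 - 95/69) - 2303) = sqrt(-9395/1311 - 2303) = sqrt(-3028628/1311) = 2*I*sqrt(992632827)/1311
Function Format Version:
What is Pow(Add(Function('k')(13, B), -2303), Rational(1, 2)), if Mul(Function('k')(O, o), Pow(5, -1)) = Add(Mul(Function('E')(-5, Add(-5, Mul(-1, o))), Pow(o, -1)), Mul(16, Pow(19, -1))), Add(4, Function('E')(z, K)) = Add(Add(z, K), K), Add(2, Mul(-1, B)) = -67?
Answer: Mul(Rational(2, 1311), I, Pow(992632827, Rational(1, 2))) ≈ Mul(48.064, I)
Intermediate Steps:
B = 69 (B = Add(2, Mul(-1, -67)) = Add(2, 67) = 69)
Function('E')(z, K) = Add(-4, z, Mul(2, K)) (Function('E')(z, K) = Add(-4, Add(Add(z, K), K)) = Add(-4, Add(Add(K, z), K)) = Add(-4, Add(z, Mul(2, K))) = Add(-4, z, Mul(2, K)))
Function('k')(O, o) = Add(Rational(80, 19), Mul(5, Pow(o, -1), Add(-19, Mul(-2, o)))) (Function('k')(O, o) = Mul(5, Add(Mul(Add(-4, -5, Mul(2, Add(-5, Mul(-1, o)))), Pow(o, -1)), Mul(16, Pow(19, -1)))) = Mul(5, Add(Mul(Add(-4, -5, Add(-10, Mul(-2, o))), Pow(o, -1)), Mul(16, Rational(1, 19)))) = Mul(5, Add(Mul(Add(-19, Mul(-2, o)), Pow(o, -1)), Rational(16, 19))) = Mul(5, Add(Mul(Pow(o, -1), Add(-19, Mul(-2, o))), Rational(16, 19))) = Mul(5, Add(Rational(16, 19), Mul(Pow(o, -1), Add(-19, Mul(-2, o))))) = Add(Rational(80, 19), Mul(5, Pow(o, -1), Add(-19, Mul(-2, o)))))
Pow(Add(Function('k')(13, B), -2303), Rational(1, 2)) = Pow(Add(Add(Rational(-110, 19), Mul(-95, Pow(69, -1))), -2303), Rational(1, 2)) = Pow(Add(Add(Rational(-110, 19), Mul(-95, Rational(1, 69))), -2303), Rational(1, 2)) = Pow(Add(Add(Rational(-110, 19), Rational(-95, 69)), -2303), Rational(1, 2)) = Pow(Add(Rational(-9395, 1311), -2303), Rational(1, 2)) = Pow(Rational(-3028628, 1311), Rational(1, 2)) = Mul(Rational(2, 1311), I, Pow(992632827, Rational(1, 2)))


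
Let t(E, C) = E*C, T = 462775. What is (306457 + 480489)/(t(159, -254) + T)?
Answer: 786946/422389 ≈ 1.8631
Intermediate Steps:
t(E, C) = C*E
(306457 + 480489)/(t(159, -254) + T) = (306457 + 480489)/(-254*159 + 462775) = 786946/(-40386 + 462775) = 786946/422389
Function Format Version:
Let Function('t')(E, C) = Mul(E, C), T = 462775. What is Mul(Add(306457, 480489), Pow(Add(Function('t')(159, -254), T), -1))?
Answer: Rational(786946, 422389) ≈ 1.8631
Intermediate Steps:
Function('t')(E, C) = Mul(C, E)
Mul(Add(306457, 480489), Pow(Add(Function('t')(159, -254), T), -1)) = Mul(Add(306457, 480489), Pow(Add(Mul(-254, 159), 462775), -1)) = Mul(786946, Pow(Add(-40386, 462775), -1)) = Mul(786946, Pow(422389, -1)) = Mul(786946, Rational(1, 422389)) = Rational(786946, 422389)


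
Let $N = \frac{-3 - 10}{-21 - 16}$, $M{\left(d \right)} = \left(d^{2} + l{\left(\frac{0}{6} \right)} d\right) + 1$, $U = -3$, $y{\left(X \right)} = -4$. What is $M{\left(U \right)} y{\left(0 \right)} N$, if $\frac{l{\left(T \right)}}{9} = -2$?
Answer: $- \frac{3328}{37} \approx -89.946$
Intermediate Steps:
$l{\left(T \right)} = -18$ ($l{\left(T \right)} = 9 \left(-2\right) = -18$)
$M{\left(d \right)} = 1 + d^{2} - 18 d$ ($M{\left(d \right)} = \left(d^{2} - 18 d\right) + 1 = 1 + d^{2} - 18 d$)
$N = \frac{13}{37}$ ($N = - \frac{13}{-37} = \left(-13\right) \left(- \frac{1}{37}\right) = \frac{13}{37} \approx 0.35135$)
$M{\left(U \right)} y{\left(0 \right)} N = \left(1 + \left(-3\right)^{2} - -54\right) \left(-4\right) \frac{13}{37} = \left(1 + 9 + 54\right) \left(-4\right) \frac{13}{37} = 64 \left(-4\right) \frac{13}{37} = \left(-256\right) \frac{13}{37} = - \frac{3328}{37}$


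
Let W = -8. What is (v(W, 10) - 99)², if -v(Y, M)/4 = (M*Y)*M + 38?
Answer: 8696601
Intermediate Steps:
v(Y, M) = -152 - 4*Y*M² (v(Y, M) = -4*((M*Y)*M + 38) = -4*(Y*M² + 38) = -4*(38 + Y*M²) = -152 - 4*Y*M²)
(v(W, 10) - 99)² = ((-152 - 4*(-8)*10²) - 99)² = ((-152 - 4*(-8)*100) - 99)² = ((-152 + 3200) - 99)² = (3048 - 99)² = 2949² = 8696601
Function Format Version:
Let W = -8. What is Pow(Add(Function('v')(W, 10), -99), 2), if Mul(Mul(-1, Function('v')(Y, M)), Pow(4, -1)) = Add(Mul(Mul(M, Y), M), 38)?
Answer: 8696601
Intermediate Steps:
Function('v')(Y, M) = Add(-152, Mul(-4, Y, Pow(M, 2))) (Function('v')(Y, M) = Mul(-4, Add(Mul(Mul(M, Y), M), 38)) = Mul(-4, Add(Mul(Y, Pow(M, 2)), 38)) = Mul(-4, Add(38, Mul(Y, Pow(M, 2)))) = Add(-152, Mul(-4, Y, Pow(M, 2))))
Pow(Add(Function('v')(W, 10), -99), 2) = Pow(Add(Add(-152, Mul(-4, -8, Pow(10, 2))), -99), 2) = Pow(Add(Add(-152, Mul(-4, -8, 100)), -99), 2) = Pow(Add(Add(-152, 3200), -99), 2) = Pow(Add(3048, -99), 2) = Pow(2949, 2) = 8696601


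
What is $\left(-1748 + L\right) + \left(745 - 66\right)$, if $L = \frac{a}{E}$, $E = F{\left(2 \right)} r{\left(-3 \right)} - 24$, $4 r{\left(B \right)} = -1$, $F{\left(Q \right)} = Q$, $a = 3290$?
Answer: $- \frac{8423}{7} \approx -1203.3$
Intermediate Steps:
$r{\left(B \right)} = - \frac{1}{4}$ ($r{\left(B \right)} = \frac{1}{4} \left(-1\right) = - \frac{1}{4}$)
$E = - \frac{49}{2}$ ($E = 2 \left(- \frac{1}{4}\right) - 24 = - \frac{1}{2} - 24 = - \frac{49}{2} \approx -24.5$)
$L = - \frac{940}{7}$ ($L = \frac{3290}{- \frac{49}{2}} = 3290 \left(- \frac{2}{49}\right) = - \frac{940}{7} \approx -134.29$)
$\left(-1748 + L\right) + \left(745 - 66\right) = \left(-1748 - \frac{940}{7}\right) + \left(745 - 66\right) = - \frac{13176}{7} + \left(745 - 66\right) = - \frac{13176}{7} + 679 = - \frac{8423}{7}$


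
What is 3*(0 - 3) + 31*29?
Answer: 890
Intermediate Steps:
3*(0 - 3) + 31*29 = 3*(-3) + 899 = -9 + 899 = 890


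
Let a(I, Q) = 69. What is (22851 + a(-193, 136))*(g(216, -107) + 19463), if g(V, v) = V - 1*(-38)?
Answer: 451913640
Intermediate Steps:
g(V, v) = 38 + V (g(V, v) = V + 38 = 38 + V)
(22851 + a(-193, 136))*(g(216, -107) + 19463) = (22851 + 69)*((38 + 216) + 19463) = 22920*(254 + 19463) = 22920*19717 = 451913640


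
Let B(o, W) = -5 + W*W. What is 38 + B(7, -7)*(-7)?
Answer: -270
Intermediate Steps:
B(o, W) = -5 + W²
38 + B(7, -7)*(-7) = 38 + (-5 + (-7)²)*(-7) = 38 + (-5 + 49)*(-7) = 38 + 44*(-7) = 38 - 308 = -270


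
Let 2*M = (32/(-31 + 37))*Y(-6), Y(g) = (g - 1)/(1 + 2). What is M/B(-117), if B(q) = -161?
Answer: 8/207 ≈ 0.038647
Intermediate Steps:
Y(g) = -⅓ + g/3 (Y(g) = (-1 + g)/3 = (-1 + g)*(⅓) = -⅓ + g/3)
M = -56/9 (M = ((32/(-31 + 37))*(-⅓ + (⅓)*(-6)))/2 = ((32/6)*(-⅓ - 2))/2 = (((⅙)*32)*(-7/3))/2 = ((16/3)*(-7/3))/2 = (½)*(-112/9) = -56/9 ≈ -6.2222)
M/B(-117) = -56/9/(-161) = -56/9*(-1/161) = 8/207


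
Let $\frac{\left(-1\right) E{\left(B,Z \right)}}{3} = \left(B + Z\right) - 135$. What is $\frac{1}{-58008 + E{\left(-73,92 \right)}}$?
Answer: $- \frac{1}{57660} \approx -1.7343 \cdot 10^{-5}$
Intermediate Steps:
$E{\left(B,Z \right)} = 405 - 3 B - 3 Z$ ($E{\left(B,Z \right)} = - 3 \left(\left(B + Z\right) - 135\right) = - 3 \left(-135 + B + Z\right) = 405 - 3 B - 3 Z$)
$\frac{1}{-58008 + E{\left(-73,92 \right)}} = \frac{1}{-58008 - -348} = \frac{1}{-58008 + \left(405 + 219 - 276\right)} = \frac{1}{-58008 + 348} = \frac{1}{-57660} = - \frac{1}{57660}$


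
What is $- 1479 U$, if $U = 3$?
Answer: $-4437$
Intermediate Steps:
$- 1479 U = \left(-1479\right) 3 = -4437$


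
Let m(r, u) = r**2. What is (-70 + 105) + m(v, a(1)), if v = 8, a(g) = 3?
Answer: 99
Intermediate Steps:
(-70 + 105) + m(v, a(1)) = (-70 + 105) + 8**2 = 35 + 64 = 99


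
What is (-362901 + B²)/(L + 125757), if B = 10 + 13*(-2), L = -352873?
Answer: 362645/227116 ≈ 1.5967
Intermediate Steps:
B = -16 (B = 10 - 26 = -16)
(-362901 + B²)/(L + 125757) = (-362901 + (-16)²)/(-352873 + 125757) = (-362901 + 256)/(-227116) = -362645*(-1/227116) = 362645/227116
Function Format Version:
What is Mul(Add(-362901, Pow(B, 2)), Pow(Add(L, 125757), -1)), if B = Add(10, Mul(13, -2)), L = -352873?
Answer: Rational(362645, 227116) ≈ 1.5967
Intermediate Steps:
B = -16 (B = Add(10, -26) = -16)
Mul(Add(-362901, Pow(B, 2)), Pow(Add(L, 125757), -1)) = Mul(Add(-362901, Pow(-16, 2)), Pow(Add(-352873, 125757), -1)) = Mul(Add(-362901, 256), Pow(-227116, -1)) = Mul(-362645, Rational(-1, 227116)) = Rational(362645, 227116)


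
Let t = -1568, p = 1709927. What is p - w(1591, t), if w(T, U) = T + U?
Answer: 1709904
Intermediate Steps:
p - w(1591, t) = 1709927 - (1591 - 1568) = 1709927 - 1*23 = 1709927 - 23 = 1709904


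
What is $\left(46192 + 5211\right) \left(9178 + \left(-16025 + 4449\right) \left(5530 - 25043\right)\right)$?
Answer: $11611509307398$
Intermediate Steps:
$\left(46192 + 5211\right) \left(9178 + \left(-16025 + 4449\right) \left(5530 - 25043\right)\right) = 51403 \left(9178 - -225882488\right) = 51403 \left(9178 + 225882488\right) = 51403 \cdot 225891666 = 11611509307398$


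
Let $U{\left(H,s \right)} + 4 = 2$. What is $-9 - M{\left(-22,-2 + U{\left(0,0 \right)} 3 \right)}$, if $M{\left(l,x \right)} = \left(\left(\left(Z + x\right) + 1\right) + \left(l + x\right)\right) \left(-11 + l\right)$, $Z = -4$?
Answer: $-1362$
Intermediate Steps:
$U{\left(H,s \right)} = -2$ ($U{\left(H,s \right)} = -4 + 2 = -2$)
$M{\left(l,x \right)} = \left(-11 + l\right) \left(-3 + l + 2 x\right)$ ($M{\left(l,x \right)} = \left(\left(\left(-4 + x\right) + 1\right) + \left(l + x\right)\right) \left(-11 + l\right) = \left(\left(-3 + x\right) + \left(l + x\right)\right) \left(-11 + l\right) = \left(-3 + l + 2 x\right) \left(-11 + l\right) = \left(-11 + l\right) \left(-3 + l + 2 x\right)$)
$-9 - M{\left(-22,-2 + U{\left(0,0 \right)} 3 \right)} = -9 - \left(33 + \left(-22\right)^{2} - 22 \left(-2 - 6\right) - -308 + 2 \left(-22\right) \left(-2 - 6\right)\right) = -9 - \left(33 + 484 - 22 \left(-2 - 6\right) + 308 + 2 \left(-22\right) \left(-2 - 6\right)\right) = -9 - \left(33 + 484 - -176 + 308 + 2 \left(-22\right) \left(-8\right)\right) = -9 - \left(33 + 484 + 176 + 308 + 352\right) = -9 - 1353 = -1362$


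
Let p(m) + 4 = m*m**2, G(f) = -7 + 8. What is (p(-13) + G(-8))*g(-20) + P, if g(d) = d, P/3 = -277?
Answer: 43169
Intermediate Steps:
G(f) = 1
p(m) = -4 + m**3 (p(m) = -4 + m*m**2 = -4 + m**3)
P = -831 (P = 3*(-277) = -831)
(p(-13) + G(-8))*g(-20) + P = ((-4 + (-13)**3) + 1)*(-20) - 831 = ((-4 - 2197) + 1)*(-20) - 831 = (-2201 + 1)*(-20) - 831 = -2200*(-20) - 831 = 44000 - 831 = 43169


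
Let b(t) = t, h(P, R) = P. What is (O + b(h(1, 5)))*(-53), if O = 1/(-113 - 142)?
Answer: -13462/255 ≈ -52.792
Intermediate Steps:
O = -1/255 (O = 1/(-255) = -1/255 ≈ -0.0039216)
(O + b(h(1, 5)))*(-53) = (-1/255 + 1)*(-53) = (254/255)*(-53) = -13462/255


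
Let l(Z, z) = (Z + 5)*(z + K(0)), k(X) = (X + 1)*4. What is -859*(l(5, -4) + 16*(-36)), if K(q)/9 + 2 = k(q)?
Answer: 374524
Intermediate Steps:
k(X) = 4 + 4*X (k(X) = (1 + X)*4 = 4 + 4*X)
K(q) = 18 + 36*q (K(q) = -18 + 9*(4 + 4*q) = -18 + (36 + 36*q) = 18 + 36*q)
l(Z, z) = (5 + Z)*(18 + z) (l(Z, z) = (Z + 5)*(z + (18 + 36*0)) = (5 + Z)*(z + (18 + 0)) = (5 + Z)*(z + 18) = (5 + Z)*(18 + z))
-859*(l(5, -4) + 16*(-36)) = -859*((90 + 5*(-4) + 18*5 + 5*(-4)) + 16*(-36)) = -859*((90 - 20 + 90 - 20) - 576) = -859*(140 - 576) = -859*(-436) = 374524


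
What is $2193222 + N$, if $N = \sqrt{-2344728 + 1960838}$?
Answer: $2193222 + i \sqrt{383890} \approx 2.1932 \cdot 10^{6} + 619.59 i$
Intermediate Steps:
$N = i \sqrt{383890}$ ($N = \sqrt{-383890} = i \sqrt{383890} \approx 619.59 i$)
$2193222 + N = 2193222 + i \sqrt{383890}$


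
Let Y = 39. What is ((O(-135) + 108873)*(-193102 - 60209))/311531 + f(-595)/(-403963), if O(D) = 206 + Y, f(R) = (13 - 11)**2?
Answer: -11165856330019298/125846997353 ≈ -88726.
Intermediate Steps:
f(R) = 4 (f(R) = 2**2 = 4)
O(D) = 245 (O(D) = 206 + 39 = 245)
((O(-135) + 108873)*(-193102 - 60209))/311531 + f(-595)/(-403963) = ((245 + 108873)*(-193102 - 60209))/311531 + 4/(-403963) = (109118*(-253311))*(1/311531) + 4*(-1/403963) = -27640789698*1/311531 - 4/403963 = -27640789698/311531 - 4/403963 = -11165856330019298/125846997353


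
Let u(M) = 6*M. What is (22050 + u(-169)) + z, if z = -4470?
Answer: 16566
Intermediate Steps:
(22050 + u(-169)) + z = (22050 + 6*(-169)) - 4470 = (22050 - 1014) - 4470 = 21036 - 4470 = 16566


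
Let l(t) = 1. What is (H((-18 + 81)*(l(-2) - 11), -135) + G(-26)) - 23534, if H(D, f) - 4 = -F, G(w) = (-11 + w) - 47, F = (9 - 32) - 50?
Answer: -23541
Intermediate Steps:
F = -73 (F = -23 - 50 = -73)
G(w) = -58 + w
H(D, f) = 77 (H(D, f) = 4 - 1*(-73) = 4 + 73 = 77)
(H((-18 + 81)*(l(-2) - 11), -135) + G(-26)) - 23534 = (77 + (-58 - 26)) - 23534 = (77 - 84) - 23534 = -7 - 23534 = -23541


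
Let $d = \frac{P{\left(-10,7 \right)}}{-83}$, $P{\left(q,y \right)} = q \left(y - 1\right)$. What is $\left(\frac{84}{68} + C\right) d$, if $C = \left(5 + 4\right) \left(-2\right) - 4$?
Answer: $- \frac{21180}{1411} \approx -15.011$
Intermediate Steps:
$P{\left(q,y \right)} = q \left(-1 + y\right)$
$C = -22$ ($C = 9 \left(-2\right) - 4 = -18 - 4 = -22$)
$d = \frac{60}{83}$ ($d = \frac{\left(-10\right) \left(-1 + 7\right)}{-83} = \left(-10\right) 6 \left(- \frac{1}{83}\right) = \left(-60\right) \left(- \frac{1}{83}\right) = \frac{60}{83} \approx 0.72289$)
$\left(\frac{84}{68} + C\right) d = \left(\frac{84}{68} - 22\right) \frac{60}{83} = \left(84 \cdot \frac{1}{68} - 22\right) \frac{60}{83} = \left(\frac{21}{17} - 22\right) \frac{60}{83} = \left(- \frac{353}{17}\right) \frac{60}{83} = - \frac{21180}{1411}$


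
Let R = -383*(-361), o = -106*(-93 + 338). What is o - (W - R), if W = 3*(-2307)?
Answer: 119214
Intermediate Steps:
W = -6921
o = -25970 (o = -106*245 = -25970)
R = 138263
o - (W - R) = -25970 - (-6921 - 1*138263) = -25970 - (-6921 - 138263) = -25970 - 1*(-145184) = -25970 + 145184 = 119214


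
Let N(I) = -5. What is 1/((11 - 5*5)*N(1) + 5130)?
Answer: 1/5200 ≈ 0.00019231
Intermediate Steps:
1/((11 - 5*5)*N(1) + 5130) = 1/((11 - 5*5)*(-5) + 5130) = 1/((11 - 25)*(-5) + 5130) = 1/(-14*(-5) + 5130) = 1/(70 + 5130) = 1/5200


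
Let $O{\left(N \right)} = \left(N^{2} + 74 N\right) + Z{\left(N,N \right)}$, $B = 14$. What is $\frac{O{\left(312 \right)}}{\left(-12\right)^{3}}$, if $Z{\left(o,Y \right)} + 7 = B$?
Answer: $- \frac{120439}{1728} \approx -69.698$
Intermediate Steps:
$Z{\left(o,Y \right)} = 7$ ($Z{\left(o,Y \right)} = -7 + 14 = 7$)
$O{\left(N \right)} = 7 + N^{2} + 74 N$ ($O{\left(N \right)} = \left(N^{2} + 74 N\right) + 7 = 7 + N^{2} + 74 N$)
$\frac{O{\left(312 \right)}}{\left(-12\right)^{3}} = \frac{7 + 312^{2} + 74 \cdot 312}{\left(-12\right)^{3}} = \frac{7 + 97344 + 23088}{-1728} = 120439 \left(- \frac{1}{1728}\right) = - \frac{120439}{1728}$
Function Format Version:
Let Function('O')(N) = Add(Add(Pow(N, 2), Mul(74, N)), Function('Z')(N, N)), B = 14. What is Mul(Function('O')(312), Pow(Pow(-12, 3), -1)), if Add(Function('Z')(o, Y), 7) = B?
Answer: Rational(-120439, 1728) ≈ -69.698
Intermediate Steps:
Function('Z')(o, Y) = 7 (Function('Z')(o, Y) = Add(-7, 14) = 7)
Function('O')(N) = Add(7, Pow(N, 2), Mul(74, N)) (Function('O')(N) = Add(Add(Pow(N, 2), Mul(74, N)), 7) = Add(7, Pow(N, 2), Mul(74, N)))
Mul(Function('O')(312), Pow(Pow(-12, 3), -1)) = Mul(Add(7, Pow(312, 2), Mul(74, 312)), Pow(Pow(-12, 3), -1)) = Mul(Add(7, 97344, 23088), Pow(-1728, -1)) = Mul(120439, Rational(-1, 1728)) = Rational(-120439, 1728)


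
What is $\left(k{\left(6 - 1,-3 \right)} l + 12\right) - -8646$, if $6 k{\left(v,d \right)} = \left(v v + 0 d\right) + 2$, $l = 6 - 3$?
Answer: $\frac{17343}{2} \approx 8671.5$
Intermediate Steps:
$l = 3$ ($l = 6 - 3 = 3$)
$k{\left(v,d \right)} = \frac{1}{3} + \frac{v^{2}}{6}$ ($k{\left(v,d \right)} = \frac{\left(v v + 0 d\right) + 2}{6} = \frac{\left(v^{2} + 0\right) + 2}{6} = \frac{v^{2} + 2}{6} = \frac{2 + v^{2}}{6} = \frac{1}{3} + \frac{v^{2}}{6}$)
$\left(k{\left(6 - 1,-3 \right)} l + 12\right) - -8646 = \left(\left(\frac{1}{3} + \frac{\left(6 - 1\right)^{2}}{6}\right) 3 + 12\right) - -8646 = \left(\left(\frac{1}{3} + \frac{5^{2}}{6}\right) 3 + 12\right) + 8646 = \left(\left(\frac{1}{3} + \frac{1}{6} \cdot 25\right) 3 + 12\right) + 8646 = \left(\left(\frac{1}{3} + \frac{25}{6}\right) 3 + 12\right) + 8646 = \left(\frac{9}{2} \cdot 3 + 12\right) + 8646 = \left(\frac{27}{2} + 12\right) + 8646 = \frac{51}{2} + 8646 = \frac{17343}{2}$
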